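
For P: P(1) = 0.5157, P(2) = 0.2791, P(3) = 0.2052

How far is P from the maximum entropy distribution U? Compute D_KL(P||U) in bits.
0.1095 bits

U(i) = 1/3 for all i

D_KL(P||U) = Σ P(x) log₂(P(x) / (1/3))
           = Σ P(x) log₂(P(x)) + log₂(3)
           = log₂(3) - H(P)

H(P) = -Σ P(x) log₂(P(x)):
  -P(1)·log₂(P(1)) = -(0.5157)·log₂(0.5157) = 0.49270
  -P(2)·log₂(P(2)) = -(0.2791)·log₂(0.2791) = 0.51386
  -P(3)·log₂(P(3)) = -(0.2052)·log₂(0.2052) = 0.46886
H(P) = 0.49270 + 0.51386 + 0.46886 = 1.47542 bits

log₂(3) = 1.58496 bits

D_KL(P||U) = 1.58496 - 1.47542 = 0.10954 ≈ 0.1095 bits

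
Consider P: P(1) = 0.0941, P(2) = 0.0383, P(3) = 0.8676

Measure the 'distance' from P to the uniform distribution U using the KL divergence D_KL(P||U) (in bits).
0.9061 bits

U(i) = 1/3 for all i

D_KL(P||U) = Σ P(x) log₂(P(x) / (1/3))
           = Σ P(x) log₂(P(x)) + log₂(3)
           = log₂(3) - H(P)

H(P) = -Σ P(x) log₂(P(x)):
  -P(1)·log₂(P(1)) = -(0.0941)·log₂(0.0941) = 0.32085
  -P(2)·log₂(P(2)) = -(0.0383)·log₂(0.0383) = 0.18026
  -P(3)·log₂(P(3)) = -(0.8676)·log₂(0.8676) = 0.17777
H(P) = 0.32085 + 0.18026 + 0.17777 = 0.67888 bits

log₂(3) = 1.58496 bits

D_KL(P||U) = 1.58496 - 0.67888 = 0.90608 ≈ 0.9061 bits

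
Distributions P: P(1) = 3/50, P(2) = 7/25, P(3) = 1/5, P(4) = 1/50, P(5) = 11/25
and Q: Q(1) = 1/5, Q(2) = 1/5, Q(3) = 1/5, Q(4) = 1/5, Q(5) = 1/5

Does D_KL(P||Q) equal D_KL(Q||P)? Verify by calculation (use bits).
D_KL(P||Q) = 0.4658 bits, D_KL(Q||P) = 0.6872 bits. No — D_KL(P||Q) ≠ D_KL(Q||P) for this pair.

D_KL(P||Q) = Σ P(x) log₂(P(x)/Q(x))

Computing term by term:
  P(1)·log₂(P(1)/Q(1)) = (3/50)·log₂((3/50)/(1/5)) = -0.10422
  P(2)·log₂(P(2)/Q(2)) = (7/25)·log₂((7/25)/(1/5)) = 0.13592
  P(3)·log₂(P(3)/Q(3)) = (1/5)·log₂((1/5)/(1/5)) = 0.00000
  P(4)·log₂(P(4)/Q(4)) = (1/50)·log₂((1/50)/(1/5)) = -0.06644
  P(5)·log₂(P(5)/Q(5)) = (11/25)·log₂((11/25)/(1/5)) = 0.50050

D_KL(P||Q) = -0.10422 + 0.13592 + 0.00000 - 0.06644 + 0.50050 = 0.46576 ≈ 0.4658 bits

D_KL(Q||P) = Σ Q(x) log₂(Q(x)/P(x))

Computing term by term:
  Q(1)·log₂(Q(1)/P(1)) = (1/5)·log₂((1/5)/(3/50)) = 0.34739
  Q(2)·log₂(Q(2)/P(2)) = (1/5)·log₂((1/5)/(7/25)) = -0.09709
  Q(3)·log₂(Q(3)/P(3)) = (1/5)·log₂((1/5)/(1/5)) = 0.00000
  Q(4)·log₂(Q(4)/P(4)) = (1/5)·log₂((1/5)/(1/50)) = 0.66439
  Q(5)·log₂(Q(5)/P(5)) = (1/5)·log₂((1/5)/(11/25)) = -0.22750

D_KL(Q||P) = 0.34739 - 0.09709 + 0.00000 + 0.66439 - 0.22750 = 0.68719 ≈ 0.6872 bits

These are NOT equal (difference: 0.2214 bits). KL divergence is asymmetric: D_KL(P||Q) ≠ D_KL(Q||P) in general.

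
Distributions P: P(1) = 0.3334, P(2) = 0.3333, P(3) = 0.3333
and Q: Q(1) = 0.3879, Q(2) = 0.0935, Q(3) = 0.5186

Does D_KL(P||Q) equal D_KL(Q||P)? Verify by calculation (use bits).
D_KL(P||Q) = 0.3258 bits, D_KL(Q||P) = 0.2440 bits. No — D_KL(P||Q) ≠ D_KL(Q||P) for this pair.

D_KL(P||Q) = Σ P(x) log₂(P(x)/Q(x))

Computing term by term:
  P(1)·log₂(P(1)/Q(1)) = 0.3334·log₂(0.3334/0.3879) = -0.07282
  P(2)·log₂(P(2)/Q(2)) = 0.3333·log₂(0.3333/0.0935) = 0.61120
  P(3)·log₂(P(3)/Q(3)) = 0.3333·log₂(0.3333/0.5186) = -0.21258

D_KL(P||Q) = -0.07282 + 0.61120 - 0.21258 = 0.32580 ≈ 0.3258 bits

D_KL(Q||P) = Σ Q(x) log₂(Q(x)/P(x))

Computing term by term:
  Q(1)·log₂(Q(1)/P(1)) = 0.3879·log₂(0.3879/0.3334) = 0.08473
  Q(2)·log₂(Q(2)/P(2)) = 0.0935·log₂(0.0935/0.3333) = -0.17146
  Q(3)·log₂(Q(3)/P(3)) = 0.5186·log₂(0.5186/0.3333) = 0.33076

D_KL(Q||P) = 0.08473 - 0.17146 + 0.33076 = 0.24403 ≈ 0.2440 bits

These are NOT equal (difference: 0.0818 bits). KL divergence is asymmetric: D_KL(P||Q) ≠ D_KL(Q||P) in general.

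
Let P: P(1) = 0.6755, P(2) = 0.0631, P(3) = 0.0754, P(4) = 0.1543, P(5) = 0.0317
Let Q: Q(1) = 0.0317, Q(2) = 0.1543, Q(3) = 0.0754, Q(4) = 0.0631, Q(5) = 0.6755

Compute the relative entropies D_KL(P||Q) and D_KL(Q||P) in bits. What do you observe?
D_KL(P||Q) = 2.9590 bits, D_KL(Q||P) = 2.9590 bits. The two directions give the same value here, because Q is a self-inverse relabeling of P; in general KL divergence is asymmetric.

D_KL(P||Q) = Σ P(x) log₂(P(x)/Q(x))

Computing term by term:
  P(1)·log₂(P(1)/Q(1)) = 0.6755·log₂(0.6755/0.0317) = 2.98125
  P(2)·log₂(P(2)/Q(2)) = 0.0631·log₂(0.0631/0.1543) = -0.08140
  P(3)·log₂(P(3)/Q(3)) = 0.0754·log₂(0.0754/0.0754) = 0.00000
  P(4)·log₂(P(4)/Q(4)) = 0.1543·log₂(0.1543/0.0631) = 0.19905
  P(5)·log₂(P(5)/Q(5)) = 0.0317·log₂(0.0317/0.6755) = -0.13990

D_KL(P||Q) = 2.98125 - 0.08140 + 0.00000 + 0.19905 - 0.13990 = 2.95900 ≈ 2.9590 bits

D_KL(Q||P) = Σ Q(x) log₂(Q(x)/P(x))

Computing term by term:
  Q(1)·log₂(Q(1)/P(1)) = 0.0317·log₂(0.0317/0.6755) = -0.13990
  Q(2)·log₂(Q(2)/P(2)) = 0.1543·log₂(0.1543/0.0631) = 0.19905
  Q(3)·log₂(Q(3)/P(3)) = 0.0754·log₂(0.0754/0.0754) = 0.00000
  Q(4)·log₂(Q(4)/P(4)) = 0.0631·log₂(0.0631/0.1543) = -0.08140
  Q(5)·log₂(Q(5)/P(5)) = 0.6755·log₂(0.6755/0.0317) = 2.98125

D_KL(Q||P) = -0.13990 + 0.19905 + 0.00000 - 0.08140 + 2.98125 = 2.95900 ≈ 2.9590 bits

These ARE equal here. Q is P with outcomes relabeled (Q(1) = P(5), Q(2) = P(4), Q(4) = P(2), Q(5) = P(1)) by a relabeling that is its own inverse, so the two sums contain exactly the same terms in a different order. This is a special case — KL divergence is not symmetric in general: D_KL(P||Q) ≠ D_KL(Q||P) for most P, Q.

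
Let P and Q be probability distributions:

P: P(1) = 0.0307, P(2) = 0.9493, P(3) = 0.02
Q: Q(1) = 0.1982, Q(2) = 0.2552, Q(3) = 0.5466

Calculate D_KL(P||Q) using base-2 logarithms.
1.6211 bits

D_KL(P||Q) = Σ P(x) log₂(P(x)/Q(x))

Computing term by term:
  P(1)·log₂(P(1)/Q(1)) = 0.0307·log₂(0.0307/0.1982) = -0.08260
  P(2)·log₂(P(2)/Q(2)) = 0.9493·log₂(0.9493/0.2552) = 1.79915
  P(3)·log₂(P(3)/Q(3)) = 0.02·log₂(0.02/0.5466) = -0.09545

D_KL(P||Q) = -0.08260 + 1.79915 - 0.09545 = 1.62110 ≈ 1.6211 bits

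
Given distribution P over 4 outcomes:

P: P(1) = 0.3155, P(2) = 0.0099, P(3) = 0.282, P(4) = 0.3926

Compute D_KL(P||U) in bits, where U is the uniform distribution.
0.3644 bits

U(i) = 1/4 for all i

D_KL(P||U) = Σ P(x) log₂(P(x) / (1/4))
           = Σ P(x) log₂(P(x)) + log₂(4)
           = log₂(4) - H(P)

H(P) = -Σ P(x) log₂(P(x)):
  -P(1)·log₂(P(1)) = -(0.3155)·log₂(0.3155) = 0.52508
  -P(2)·log₂(P(2)) = -(0.0099)·log₂(0.0099) = 0.06592
  -P(3)·log₂(P(3)) = -(0.282)·log₂(0.282) = 0.51500
  -P(4)·log₂(P(4)) = -(0.3926)·log₂(0.3926) = 0.52957
H(P) = 0.52508 + 0.06592 + 0.51500 + 0.52957 = 1.63557 bits

log₂(4) = 2.00000 bits

D_KL(P||U) = 2.00000 - 1.63557 = 0.36443 ≈ 0.3644 bits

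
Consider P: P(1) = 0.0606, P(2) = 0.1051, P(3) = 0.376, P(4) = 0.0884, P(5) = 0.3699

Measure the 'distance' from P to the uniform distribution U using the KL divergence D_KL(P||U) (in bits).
0.3645 bits

U(i) = 1/5 for all i

D_KL(P||U) = Σ P(x) log₂(P(x) / (1/5))
           = Σ P(x) log₂(P(x)) + log₂(5)
           = log₂(5) - H(P)

H(P) = -Σ P(x) log₂(P(x)):
  -P(1)·log₂(P(1)) = -(0.0606)·log₂(0.0606) = 0.24510
  -P(2)·log₂(P(2)) = -(0.1051)·log₂(0.1051) = 0.34159
  -P(3)·log₂(P(3)) = -(0.376)·log₂(0.376) = 0.53061
  -P(4)·log₂(P(4)) = -(0.0884)·log₂(0.0884) = 0.30938
  -P(5)·log₂(P(5)) = -(0.3699)·log₂(0.3699) = 0.53073
H(P) = 0.24510 + 0.34159 + 0.53061 + 0.30938 + 0.53073 = 1.95741 bits

log₂(5) = 2.32193 bits

D_KL(P||U) = 2.32193 - 1.95741 = 0.36452 ≈ 0.3645 bits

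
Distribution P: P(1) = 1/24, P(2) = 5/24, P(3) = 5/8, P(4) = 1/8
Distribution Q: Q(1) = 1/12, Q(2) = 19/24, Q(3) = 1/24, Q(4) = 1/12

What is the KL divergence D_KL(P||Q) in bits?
2.0720 bits

D_KL(P||Q) = Σ P(x) log₂(P(x)/Q(x))

Computing term by term:
  P(1)·log₂(P(1)/Q(1)) = (1/24)·log₂((1/24)/(1/12)) = -0.04167
  P(2)·log₂(P(2)/Q(2)) = (5/24)·log₂((5/24)/(19/24)) = -0.40125
  P(3)·log₂(P(3)/Q(3)) = (5/8)·log₂((5/8)/(1/24)) = 2.44181
  P(4)·log₂(P(4)/Q(4)) = (1/8)·log₂((1/8)/(1/12)) = 0.07312

D_KL(P||Q) = -0.04167 - 0.40125 + 2.44181 + 0.07312 = 2.07201 ≈ 2.0720 bits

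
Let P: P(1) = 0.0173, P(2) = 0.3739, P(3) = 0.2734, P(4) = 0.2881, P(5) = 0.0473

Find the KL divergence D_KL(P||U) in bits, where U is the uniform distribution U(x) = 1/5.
0.4530 bits

U(i) = 1/5 for all i

D_KL(P||U) = Σ P(x) log₂(P(x) / (1/5))
           = Σ P(x) log₂(P(x)) + log₂(5)
           = log₂(5) - H(P)

H(P) = -Σ P(x) log₂(P(x)):
  -P(1)·log₂(P(1)) = -(0.0173)·log₂(0.0173) = 0.10126
  -P(2)·log₂(P(2)) = -(0.3739)·log₂(0.3739) = 0.53067
  -P(3)·log₂(P(3)) = -(0.2734)·log₂(0.2734) = 0.51151
  -P(4)·log₂(P(4)) = -(0.2881)·log₂(0.2881) = 0.51724
  -P(5)·log₂(P(5)) = -(0.0473)·log₂(0.0473) = 0.20822
H(P) = 0.10126 + 0.53067 + 0.51151 + 0.51724 + 0.20822 = 1.86890 bits

log₂(5) = 2.32193 bits

D_KL(P||U) = 2.32193 - 1.86890 = 0.45303 ≈ 0.4530 bits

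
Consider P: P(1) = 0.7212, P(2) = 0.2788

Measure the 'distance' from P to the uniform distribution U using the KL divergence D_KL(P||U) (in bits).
0.1462 bits

U(i) = 1/2 for all i

D_KL(P||U) = Σ P(x) log₂(P(x) / (1/2))
           = Σ P(x) log₂(P(x)) + log₂(2)
           = log₂(2) - H(P)

H(P) = -Σ P(x) log₂(P(x)):
  -P(1)·log₂(P(1)) = -(0.7212)·log₂(0.7212) = 0.34007
  -P(2)·log₂(P(2)) = -(0.2788)·log₂(0.2788) = 0.51374
H(P) = 0.34007 + 0.51374 = 0.85381 bits

log₂(2) = 1.00000 bits

D_KL(P||U) = 1.00000 - 0.85381 = 0.14619 ≈ 0.1462 bits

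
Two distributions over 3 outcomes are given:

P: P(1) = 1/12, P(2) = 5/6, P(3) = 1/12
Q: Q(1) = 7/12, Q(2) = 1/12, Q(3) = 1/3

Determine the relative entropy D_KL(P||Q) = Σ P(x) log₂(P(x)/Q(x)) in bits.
2.3677 bits

D_KL(P||Q) = Σ P(x) log₂(P(x)/Q(x))

Computing term by term:
  P(1)·log₂(P(1)/Q(1)) = (1/12)·log₂((1/12)/(7/12)) = -0.23395
  P(2)·log₂(P(2)/Q(2)) = (5/6)·log₂((5/6)/(1/12)) = 2.76827
  P(3)·log₂(P(3)/Q(3)) = (1/12)·log₂((1/12)/(1/3)) = -0.16667

D_KL(P||Q) = -0.23395 + 2.76827 - 0.16667 = 2.36765 ≈ 2.3677 bits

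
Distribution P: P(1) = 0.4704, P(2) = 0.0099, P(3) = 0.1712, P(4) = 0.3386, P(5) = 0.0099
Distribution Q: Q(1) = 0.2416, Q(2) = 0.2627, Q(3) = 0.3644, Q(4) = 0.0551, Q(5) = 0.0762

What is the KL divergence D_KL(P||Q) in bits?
1.0766 bits

D_KL(P||Q) = Σ P(x) log₂(P(x)/Q(x))

Computing term by term:
  P(1)·log₂(P(1)/Q(1)) = 0.4704·log₂(0.4704/0.2416) = 0.45218
  P(2)·log₂(P(2)/Q(2)) = 0.0099·log₂(0.0099/0.2627) = -0.04683
  P(3)·log₂(P(3)/Q(3)) = 0.1712·log₂(0.1712/0.3644) = -0.18658
  P(4)·log₂(P(4)/Q(4)) = 0.3386·log₂(0.3386/0.0551) = 0.88695
  P(5)·log₂(P(5)/Q(5)) = 0.0099·log₂(0.0099/0.0762) = -0.02915

D_KL(P||Q) = 0.45218 - 0.04683 - 0.18658 + 0.88695 - 0.02915 = 1.07657 ≈ 1.0766 bits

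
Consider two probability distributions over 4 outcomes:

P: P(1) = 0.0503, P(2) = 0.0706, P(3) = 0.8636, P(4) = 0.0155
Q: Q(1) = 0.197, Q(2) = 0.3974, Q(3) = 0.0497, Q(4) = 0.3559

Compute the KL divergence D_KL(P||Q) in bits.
3.2121 bits

D_KL(P||Q) = Σ P(x) log₂(P(x)/Q(x))

Computing term by term:
  P(1)·log₂(P(1)/Q(1)) = 0.0503·log₂(0.0503/0.197) = -0.09907
  P(2)·log₂(P(2)/Q(2)) = 0.0706·log₂(0.0706/0.3974) = -0.17600
  P(3)·log₂(P(3)/Q(3)) = 0.8636·log₂(0.8636/0.0497) = 3.55721
  P(4)·log₂(P(4)/Q(4)) = 0.0155·log₂(0.0155/0.3559) = -0.07008

D_KL(P||Q) = -0.09907 - 0.17600 + 3.55721 - 0.07008 = 3.21206 ≈ 3.2121 bits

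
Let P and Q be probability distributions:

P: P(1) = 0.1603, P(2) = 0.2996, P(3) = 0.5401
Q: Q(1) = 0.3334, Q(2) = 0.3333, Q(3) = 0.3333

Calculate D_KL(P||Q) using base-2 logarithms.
0.1607 bits

D_KL(P||Q) = Σ P(x) log₂(P(x)/Q(x))

Computing term by term:
  P(1)·log₂(P(1)/Q(1)) = 0.1603·log₂(0.1603/0.3334) = -0.16935
  P(2)·log₂(P(2)/Q(2)) = 0.2996·log₂(0.2996/0.3333) = -0.04607
  P(3)·log₂(P(3)/Q(3)) = 0.5401·log₂(0.5401/0.3333) = 0.37613

D_KL(P||Q) = -0.16935 - 0.04607 + 0.37613 = 0.16071 ≈ 0.1607 bits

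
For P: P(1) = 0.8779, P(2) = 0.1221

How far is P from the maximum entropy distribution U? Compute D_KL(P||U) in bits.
0.4646 bits

U(i) = 1/2 for all i

D_KL(P||U) = Σ P(x) log₂(P(x) / (1/2))
           = Σ P(x) log₂(P(x)) + log₂(2)
           = log₂(2) - H(P)

H(P) = -Σ P(x) log₂(P(x)):
  -P(1)·log₂(P(1)) = -(0.8779)·log₂(0.8779) = 0.16493
  -P(2)·log₂(P(2)) = -(0.1221)·log₂(0.1221) = 0.37043
H(P) = 0.16493 + 0.37043 = 0.53536 bits

log₂(2) = 1.00000 bits

D_KL(P||U) = 1.00000 - 0.53536 = 0.46464 ≈ 0.4646 bits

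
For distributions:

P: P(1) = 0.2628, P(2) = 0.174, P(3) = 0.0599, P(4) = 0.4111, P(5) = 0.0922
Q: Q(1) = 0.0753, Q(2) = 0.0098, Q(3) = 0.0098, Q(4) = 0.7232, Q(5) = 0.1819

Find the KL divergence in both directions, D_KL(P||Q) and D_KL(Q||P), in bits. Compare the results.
D_KL(P||Q) = 0.9271 bits, D_KL(Q||P) = 0.5656 bits. D_KL(P||Q) is larger than D_KL(Q||P) by 0.3615 bits; the two directions differ.

D_KL(P||Q) = Σ P(x) log₂(P(x)/Q(x))

Computing term by term:
  P(1)·log₂(P(1)/Q(1)) = 0.2628·log₂(0.2628/0.0753) = 0.47389
  P(2)·log₂(P(2)/Q(2)) = 0.174·log₂(0.174/0.0098) = 0.72213
  P(3)·log₂(P(3)/Q(3)) = 0.0599·log₂(0.0599/0.0098) = 0.15644
  P(4)·log₂(P(4)/Q(4)) = 0.4111·log₂(0.4111/0.7232) = -0.33501
  P(5)·log₂(P(5)/Q(5)) = 0.0922·log₂(0.0922/0.1819) = -0.09038

D_KL(P||Q) = 0.47389 + 0.72213 + 0.15644 - 0.33501 - 0.09038 = 0.92707 ≈ 0.9271 bits

D_KL(Q||P) = Σ Q(x) log₂(Q(x)/P(x))

Computing term by term:
  Q(1)·log₂(Q(1)/P(1)) = 0.0753·log₂(0.0753/0.2628) = -0.13578
  Q(2)·log₂(Q(2)/P(2)) = 0.0098·log₂(0.0098/0.174) = -0.04067
  Q(3)·log₂(Q(3)/P(3)) = 0.0098·log₂(0.0098/0.0599) = -0.02559
  Q(4)·log₂(Q(4)/P(4)) = 0.7232·log₂(0.7232/0.4111) = 0.58934
  Q(5)·log₂(Q(5)/P(5)) = 0.1819·log₂(0.1819/0.0922) = 0.17832

D_KL(Q||P) = -0.13578 - 0.04067 - 0.02559 + 0.58934 + 0.17832 = 0.56562 ≈ 0.5656 bits

These are NOT equal (difference: 0.3615 bits). KL divergence is asymmetric: D_KL(P||Q) ≠ D_KL(Q||P) in general.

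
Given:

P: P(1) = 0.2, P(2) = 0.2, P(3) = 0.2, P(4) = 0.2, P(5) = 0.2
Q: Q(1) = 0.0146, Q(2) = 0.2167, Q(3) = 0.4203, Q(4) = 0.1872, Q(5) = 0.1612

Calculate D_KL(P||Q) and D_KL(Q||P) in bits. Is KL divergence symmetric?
D_KL(P||Q) = 0.5991 bits, D_KL(Q||P) = 0.3522 bits. No, KL divergence is not symmetric.

D_KL(P||Q) = Σ P(x) log₂(P(x)/Q(x))

Computing term by term:
  P(1)·log₂(P(1)/Q(1)) = 0.2·log₂(0.2/0.0146) = 0.75519
  P(2)·log₂(P(2)/Q(2)) = 0.2·log₂(0.2/0.2167) = -0.02314
  P(3)·log₂(P(3)/Q(3)) = 0.2·log₂(0.2/0.4203) = -0.21428
  P(4)·log₂(P(4)/Q(4)) = 0.2·log₂(0.2/0.1872) = 0.01908
  P(5)·log₂(P(5)/Q(5)) = 0.2·log₂(0.2/0.1612) = 0.06223

D_KL(P||Q) = 0.75519 - 0.02314 - 0.21428 + 0.01908 + 0.06223 = 0.59908 ≈ 0.5991 bits

D_KL(Q||P) = Σ Q(x) log₂(Q(x)/P(x))

Computing term by term:
  Q(1)·log₂(Q(1)/P(1)) = 0.0146·log₂(0.0146/0.2) = -0.05513
  Q(2)·log₂(Q(2)/P(2)) = 0.2167·log₂(0.2167/0.2) = 0.02507
  Q(3)·log₂(Q(3)/P(3)) = 0.4203·log₂(0.4203/0.2) = 0.45032
  Q(4)·log₂(Q(4)/P(4)) = 0.1872·log₂(0.1872/0.2) = -0.01786
  Q(5)·log₂(Q(5)/P(5)) = 0.1612·log₂(0.1612/0.2) = -0.05016

D_KL(Q||P) = -0.05513 + 0.02507 + 0.45032 - 0.01786 - 0.05016 = 0.35224 ≈ 0.3522 bits

These are NOT equal (difference: 0.2469 bits). KL divergence is asymmetric: D_KL(P||Q) ≠ D_KL(Q||P) in general.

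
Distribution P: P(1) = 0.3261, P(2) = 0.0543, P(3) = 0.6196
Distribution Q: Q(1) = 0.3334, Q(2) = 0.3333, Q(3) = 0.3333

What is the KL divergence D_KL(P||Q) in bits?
0.4017 bits

D_KL(P||Q) = Σ P(x) log₂(P(x)/Q(x))

Computing term by term:
  P(1)·log₂(P(1)/Q(1)) = 0.3261·log₂(0.3261/0.3334) = -0.01042
  P(2)·log₂(P(2)/Q(2)) = 0.0543·log₂(0.0543/0.3333) = -0.14215
  P(3)·log₂(P(3)/Q(3)) = 0.6196·log₂(0.6196/0.3333) = 0.55424

D_KL(P||Q) = -0.01042 - 0.14215 + 0.55424 = 0.40167 ≈ 0.4017 bits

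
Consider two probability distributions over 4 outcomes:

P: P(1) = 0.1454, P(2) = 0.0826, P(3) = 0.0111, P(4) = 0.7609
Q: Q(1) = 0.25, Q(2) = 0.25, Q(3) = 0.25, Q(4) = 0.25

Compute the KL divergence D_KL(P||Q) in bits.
0.9263 bits

D_KL(P||Q) = Σ P(x) log₂(P(x)/Q(x))

Computing term by term:
  P(1)·log₂(P(1)/Q(1)) = 0.1454·log₂(0.1454/0.25) = -0.11369
  P(2)·log₂(P(2)/Q(2)) = 0.0826·log₂(0.0826/0.25) = -0.13197
  P(3)·log₂(P(3)/Q(3)) = 0.0111·log₂(0.0111/0.25) = -0.04988
  P(4)·log₂(P(4)/Q(4)) = 0.7609·log₂(0.7609/0.25) = 1.22184

D_KL(P||Q) = -0.11369 - 0.13197 - 0.04988 + 1.22184 = 0.92630 ≈ 0.9263 bits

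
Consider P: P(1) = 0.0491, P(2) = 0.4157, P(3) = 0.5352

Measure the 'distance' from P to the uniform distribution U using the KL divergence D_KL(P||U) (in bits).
0.3624 bits

U(i) = 1/3 for all i

D_KL(P||U) = Σ P(x) log₂(P(x) / (1/3))
           = Σ P(x) log₂(P(x)) + log₂(3)
           = log₂(3) - H(P)

H(P) = -Σ P(x) log₂(P(x)):
  -P(1)·log₂(P(1)) = -(0.0491)·log₂(0.0491) = 0.21349
  -P(2)·log₂(P(2)) = -(0.4157)·log₂(0.4157) = 0.52644
  -P(3)·log₂(P(3)) = -(0.5352)·log₂(0.5352) = 0.48267
H(P) = 0.21349 + 0.52644 + 0.48267 = 1.22260 bits

log₂(3) = 1.58496 bits

D_KL(P||U) = 1.58496 - 1.22260 = 0.36236 ≈ 0.3624 bits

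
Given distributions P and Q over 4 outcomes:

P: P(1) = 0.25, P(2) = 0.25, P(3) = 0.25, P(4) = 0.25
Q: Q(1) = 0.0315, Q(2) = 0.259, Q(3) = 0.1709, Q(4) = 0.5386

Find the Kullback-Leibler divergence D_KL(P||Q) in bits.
0.5947 bits

D_KL(P||Q) = Σ P(x) log₂(P(x)/Q(x))

Computing term by term:
  P(1)·log₂(P(1)/Q(1)) = 0.25·log₂(0.25/0.0315) = 0.74713
  P(2)·log₂(P(2)/Q(2)) = 0.25·log₂(0.25/0.259) = -0.01276
  P(3)·log₂(P(3)/Q(3)) = 0.25·log₂(0.25/0.1709) = 0.13719
  P(4)·log₂(P(4)/Q(4)) = 0.25·log₂(0.25/0.5386) = -0.27682

D_KL(P||Q) = 0.74713 - 0.01276 + 0.13719 - 0.27682 = 0.59474 ≈ 0.5947 bits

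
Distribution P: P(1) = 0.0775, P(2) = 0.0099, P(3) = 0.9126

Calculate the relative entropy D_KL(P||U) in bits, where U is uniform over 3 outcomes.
1.1127 bits

U(i) = 1/3 for all i

D_KL(P||U) = Σ P(x) log₂(P(x) / (1/3))
           = Σ P(x) log₂(P(x)) + log₂(3)
           = log₂(3) - H(P)

H(P) = -Σ P(x) log₂(P(x)):
  -P(1)·log₂(P(1)) = -(0.0775)·log₂(0.0775) = 0.28595
  -P(2)·log₂(P(2)) = -(0.0099)·log₂(0.0099) = 0.06592
  -P(3)·log₂(P(3)) = -(0.9126)·log₂(0.9126) = 0.12041
H(P) = 0.28595 + 0.06592 + 0.12041 = 0.47228 bits

log₂(3) = 1.58496 bits

D_KL(P||U) = 1.58496 - 0.47228 = 1.11268 ≈ 1.1127 bits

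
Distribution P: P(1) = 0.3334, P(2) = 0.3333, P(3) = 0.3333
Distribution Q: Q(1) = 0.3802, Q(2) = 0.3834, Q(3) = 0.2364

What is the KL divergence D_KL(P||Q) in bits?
0.0347 bits

D_KL(P||Q) = Σ P(x) log₂(P(x)/Q(x))

Computing term by term:
  P(1)·log₂(P(1)/Q(1)) = 0.3334·log₂(0.3334/0.3802) = -0.06318
  P(2)·log₂(P(2)/Q(2)) = 0.3333·log₂(0.3333/0.3834) = -0.06734
  P(3)·log₂(P(3)/Q(3)) = 0.3333·log₂(0.3333/0.2364) = 0.16518

D_KL(P||Q) = -0.06318 - 0.06734 + 0.16518 = 0.03466 ≈ 0.0347 bits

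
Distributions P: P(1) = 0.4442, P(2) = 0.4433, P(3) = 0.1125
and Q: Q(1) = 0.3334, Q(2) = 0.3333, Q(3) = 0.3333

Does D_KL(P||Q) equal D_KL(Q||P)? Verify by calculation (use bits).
D_KL(P||Q) = 0.1900 bits, D_KL(Q||P) = 0.2471 bits. No — D_KL(P||Q) ≠ D_KL(Q||P) for this pair.

D_KL(P||Q) = Σ P(x) log₂(P(x)/Q(x))

Computing term by term:
  P(1)·log₂(P(1)/Q(1)) = 0.4442·log₂(0.4442/0.3334) = 0.18388
  P(2)·log₂(P(2)/Q(2)) = 0.4433·log₂(0.4433/0.3333) = 0.18240
  P(3)·log₂(P(3)/Q(3)) = 0.1125·log₂(0.1125/0.3333) = -0.17628

D_KL(P||Q) = 0.18388 + 0.18240 - 0.17628 = 0.19000 ≈ 0.1900 bits

D_KL(Q||P) = Σ Q(x) log₂(Q(x)/P(x))

Computing term by term:
  Q(1)·log₂(Q(1)/P(1)) = 0.3334·log₂(0.3334/0.4442) = -0.13801
  Q(2)·log₂(Q(2)/P(2)) = 0.3333·log₂(0.3333/0.4433) = -0.13714
  Q(3)·log₂(Q(3)/P(3)) = 0.3333·log₂(0.3333/0.1125) = 0.52225

D_KL(Q||P) = -0.13801 - 0.13714 + 0.52225 = 0.24710 ≈ 0.2471 bits

These are NOT equal (difference: 0.0571 bits). KL divergence is asymmetric: D_KL(P||Q) ≠ D_KL(Q||P) in general.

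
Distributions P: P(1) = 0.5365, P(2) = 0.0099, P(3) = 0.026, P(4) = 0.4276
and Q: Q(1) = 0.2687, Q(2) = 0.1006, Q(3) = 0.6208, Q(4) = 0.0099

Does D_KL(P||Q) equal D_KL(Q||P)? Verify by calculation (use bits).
D_KL(P||Q) = 2.7061 bits, D_KL(Q||P) = 2.8564 bits. No — D_KL(P||Q) ≠ D_KL(Q||P) for this pair.

D_KL(P||Q) = Σ P(x) log₂(P(x)/Q(x))

Computing term by term:
  P(1)·log₂(P(1)/Q(1)) = 0.5365·log₂(0.5365/0.2687) = 0.53520
  P(2)·log₂(P(2)/Q(2)) = 0.0099·log₂(0.0099/0.1006) = -0.03312
  P(3)·log₂(P(3)/Q(3)) = 0.026·log₂(0.026/0.6208) = -0.11902
  P(4)·log₂(P(4)/Q(4)) = 0.4276·log₂(0.4276/0.0099) = 2.32302

D_KL(P||Q) = 0.53520 - 0.03312 - 0.11902 + 2.32302 = 2.70608 ≈ 2.7061 bits

D_KL(Q||P) = Σ Q(x) log₂(Q(x)/P(x))

Computing term by term:
  Q(1)·log₂(Q(1)/P(1)) = 0.2687·log₂(0.2687/0.5365) = -0.26805
  Q(2)·log₂(Q(2)/P(2)) = 0.1006·log₂(0.1006/0.0099) = 0.33651
  Q(3)·log₂(Q(3)/P(3)) = 0.6208·log₂(0.6208/0.026) = 2.84174
  Q(4)·log₂(Q(4)/P(4)) = 0.0099·log₂(0.0099/0.4276) = -0.05378

D_KL(Q||P) = -0.26805 + 0.33651 + 2.84174 - 0.05378 = 2.85642 ≈ 2.8564 bits

These are NOT equal (difference: 0.1503 bits). KL divergence is asymmetric: D_KL(P||Q) ≠ D_KL(Q||P) in general.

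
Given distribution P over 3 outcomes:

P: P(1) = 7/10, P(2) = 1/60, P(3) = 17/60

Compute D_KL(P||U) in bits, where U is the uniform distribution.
0.6108 bits

U(i) = 1/3 for all i

D_KL(P||U) = Σ P(x) log₂(P(x) / (1/3))
           = Σ P(x) log₂(P(x)) + log₂(3)
           = log₂(3) - H(P)

H(P) = -Σ P(x) log₂(P(x)):
  -P(1)·log₂(P(1)) = -(7/10)·log₂(7/10) = 0.36020
  -P(2)·log₂(P(2)) = -(1/60)·log₂(1/60) = 0.09845
  -P(3)·log₂(P(3)) = -(17/60)·log₂(17/60) = 0.51550
H(P) = 0.36020 + 0.09845 + 0.51550 = 0.97415 bits

log₂(3) = 1.58496 bits

D_KL(P||U) = 1.58496 - 0.97415 = 0.61081 ≈ 0.6108 bits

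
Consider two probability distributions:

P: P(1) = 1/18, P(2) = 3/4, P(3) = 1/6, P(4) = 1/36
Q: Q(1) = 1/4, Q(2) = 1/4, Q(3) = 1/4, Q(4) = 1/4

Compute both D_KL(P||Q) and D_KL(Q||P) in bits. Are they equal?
D_KL(P||Q) = 0.8826 bits, D_KL(Q||P) = 1.0850 bits. No, they are not equal.

D_KL(P||Q) = Σ P(x) log₂(P(x)/Q(x))

Computing term by term:
  P(1)·log₂(P(1)/Q(1)) = (1/18)·log₂((1/18)/(1/4)) = -0.12055
  P(2)·log₂(P(2)/Q(2)) = (3/4)·log₂((3/4)/(1/4)) = 1.18872
  P(3)·log₂(P(3)/Q(3)) = (1/6)·log₂((1/6)/(1/4)) = -0.09749
  P(4)·log₂(P(4)/Q(4)) = (1/36)·log₂((1/36)/(1/4)) = -0.08805

D_KL(P||Q) = -0.12055 + 1.18872 - 0.09749 - 0.08805 = 0.88263 ≈ 0.8826 bits

D_KL(Q||P) = Σ Q(x) log₂(Q(x)/P(x))

Computing term by term:
  Q(1)·log₂(Q(1)/P(1)) = (1/4)·log₂((1/4)/(1/18)) = 0.54248
  Q(2)·log₂(Q(2)/P(2)) = (1/4)·log₂((1/4)/(3/4)) = -0.39624
  Q(3)·log₂(Q(3)/P(3)) = (1/4)·log₂((1/4)/(1/6)) = 0.14624
  Q(4)·log₂(Q(4)/P(4)) = (1/4)·log₂((1/4)/(1/36)) = 0.79248

D_KL(Q||P) = 0.54248 - 0.39624 + 0.14624 + 0.79248 = 1.08496 ≈ 1.0850 bits

These are NOT equal (difference: 0.2024 bits). KL divergence is asymmetric: D_KL(P||Q) ≠ D_KL(Q||P) in general.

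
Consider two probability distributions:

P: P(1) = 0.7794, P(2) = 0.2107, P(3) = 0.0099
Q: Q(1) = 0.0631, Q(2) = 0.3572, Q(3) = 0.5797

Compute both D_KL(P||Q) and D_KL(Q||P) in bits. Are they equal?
D_KL(P||Q) = 2.6080 bits, D_KL(Q||P) = 3.4470 bits. No, they are not equal.

D_KL(P||Q) = Σ P(x) log₂(P(x)/Q(x))

Computing term by term:
  P(1)·log₂(P(1)/Q(1)) = 0.7794·log₂(0.7794/0.0631) = 2.82661
  P(2)·log₂(P(2)/Q(2)) = 0.2107·log₂(0.2107/0.3572) = -0.16046
  P(3)·log₂(P(3)/Q(3)) = 0.0099·log₂(0.0099/0.5797) = -0.05813

D_KL(P||Q) = 2.82661 - 0.16046 - 0.05813 = 2.60802 ≈ 2.6080 bits

D_KL(Q||P) = Σ Q(x) log₂(Q(x)/P(x))

Computing term by term:
  Q(1)·log₂(Q(1)/P(1)) = 0.0631·log₂(0.0631/0.7794) = -0.22884
  Q(2)·log₂(Q(2)/P(2)) = 0.3572·log₂(0.3572/0.2107) = 0.27202
  Q(3)·log₂(Q(3)/P(3)) = 0.5797·log₂(0.5797/0.0099) = 3.40384

D_KL(Q||P) = -0.22884 + 0.27202 + 3.40384 = 3.44702 ≈ 3.4470 bits

These are NOT equal (difference: 0.8390 bits). KL divergence is asymmetric: D_KL(P||Q) ≠ D_KL(Q||P) in general.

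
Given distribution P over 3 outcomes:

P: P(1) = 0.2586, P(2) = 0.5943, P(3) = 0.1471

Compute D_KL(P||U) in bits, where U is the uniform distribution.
0.2275 bits

U(i) = 1/3 for all i

D_KL(P||U) = Σ P(x) log₂(P(x) / (1/3))
           = Σ P(x) log₂(P(x)) + log₂(3)
           = log₂(3) - H(P)

H(P) = -Σ P(x) log₂(P(x)):
  -P(1)·log₂(P(1)) = -(0.2586)·log₂(0.2586) = 0.50458
  -P(2)·log₂(P(2)) = -(0.5943)·log₂(0.5943) = 0.44616
  -P(3)·log₂(P(3)) = -(0.1471)·log₂(0.1471) = 0.40675
H(P) = 0.50458 + 0.44616 + 0.40675 = 1.35749 bits

log₂(3) = 1.58496 bits

D_KL(P||U) = 1.58496 - 1.35749 = 0.22747 ≈ 0.2275 bits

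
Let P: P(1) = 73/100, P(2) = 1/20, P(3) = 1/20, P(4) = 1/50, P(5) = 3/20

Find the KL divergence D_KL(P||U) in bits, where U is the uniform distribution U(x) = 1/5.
1.0349 bits

U(i) = 1/5 for all i

D_KL(P||U) = Σ P(x) log₂(P(x) / (1/5))
           = Σ P(x) log₂(P(x)) + log₂(5)
           = log₂(5) - H(P)

H(P) = -Σ P(x) log₂(P(x)):
  -P(1)·log₂(P(1)) = -(73/100)·log₂(73/100) = 0.33144
  -P(2)·log₂(P(2)) = -(1/20)·log₂(1/20) = 0.21610
  -P(3)·log₂(P(3)) = -(1/20)·log₂(1/20) = 0.21610
  -P(4)·log₂(P(4)) = -(1/50)·log₂(1/50) = 0.11288
  -P(5)·log₂(P(5)) = -(3/20)·log₂(3/20) = 0.41054
H(P) = 0.33144 + 0.21610 + 0.21610 + 0.11288 + 0.41054 = 1.28706 bits

log₂(5) = 2.32193 bits

D_KL(P||U) = 2.32193 - 1.28706 = 1.03487 ≈ 1.0349 bits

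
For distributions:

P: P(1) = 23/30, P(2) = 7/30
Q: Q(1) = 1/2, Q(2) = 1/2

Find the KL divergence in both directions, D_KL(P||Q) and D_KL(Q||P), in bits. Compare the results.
D_KL(P||Q) = 0.2162 bits, D_KL(Q||P) = 0.2414 bits. D_KL(Q||P) is larger than D_KL(P||Q) by 0.0252 bits; the two directions differ.

D_KL(P||Q) = Σ P(x) log₂(P(x)/Q(x))

Computing term by term:
  P(1)·log₂(P(1)/Q(1)) = (23/30)·log₂((23/30)/(1/2)) = 0.47278
  P(2)·log₂(P(2)/Q(2)) = (7/30)·log₂((7/30)/(1/2)) = -0.25656

D_KL(P||Q) = 0.47278 - 0.25656 = 0.21622 ≈ 0.2162 bits

D_KL(Q||P) = Σ Q(x) log₂(Q(x)/P(x))

Computing term by term:
  Q(1)·log₂(Q(1)/P(1)) = (1/2)·log₂((1/2)/(23/30)) = -0.30834
  Q(2)·log₂(Q(2)/P(2)) = (1/2)·log₂((1/2)/(7/30)) = 0.54977

D_KL(Q||P) = -0.30834 + 0.54977 = 0.24143 ≈ 0.2414 bits

These are NOT equal (difference: 0.0252 bits). KL divergence is asymmetric: D_KL(P||Q) ≠ D_KL(Q||P) in general.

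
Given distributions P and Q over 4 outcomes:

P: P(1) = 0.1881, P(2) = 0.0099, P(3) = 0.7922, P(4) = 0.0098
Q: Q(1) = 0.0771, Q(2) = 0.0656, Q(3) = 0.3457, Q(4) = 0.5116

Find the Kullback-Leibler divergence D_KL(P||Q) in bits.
1.1068 bits

D_KL(P||Q) = Σ P(x) log₂(P(x)/Q(x))

Computing term by term:
  P(1)·log₂(P(1)/Q(1)) = 0.1881·log₂(0.1881/0.0771) = 0.24203
  P(2)·log₂(P(2)/Q(2)) = 0.0099·log₂(0.0099/0.0656) = -0.02701
  P(3)·log₂(P(3)/Q(3)) = 0.7922·log₂(0.7922/0.3457) = 0.94774
  P(4)·log₂(P(4)/Q(4)) = 0.0098·log₂(0.0098/0.5116) = -0.05592

D_KL(P||Q) = 0.24203 - 0.02701 + 0.94774 - 0.05592 = 1.10684 ≈ 1.1068 bits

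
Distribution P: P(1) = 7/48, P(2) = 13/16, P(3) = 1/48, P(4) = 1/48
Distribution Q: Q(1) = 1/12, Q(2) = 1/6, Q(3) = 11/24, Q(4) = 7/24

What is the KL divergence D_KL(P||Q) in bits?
1.8024 bits

D_KL(P||Q) = Σ P(x) log₂(P(x)/Q(x))

Computing term by term:
  P(1)·log₂(P(1)/Q(1)) = (7/48)·log₂((7/48)/(1/12)) = 0.11774
  P(2)·log₂(P(2)/Q(2)) = (13/16)·log₂((13/16)/(1/6)) = 1.85689
  P(3)·log₂(P(3)/Q(3)) = (1/48)·log₂((1/48)/(11/24)) = -0.09290
  P(4)·log₂(P(4)/Q(4)) = (1/48)·log₂((1/48)/(7/24)) = -0.07932

D_KL(P||Q) = 0.11774 + 1.85689 - 0.09290 - 0.07932 = 1.80241 ≈ 1.8024 bits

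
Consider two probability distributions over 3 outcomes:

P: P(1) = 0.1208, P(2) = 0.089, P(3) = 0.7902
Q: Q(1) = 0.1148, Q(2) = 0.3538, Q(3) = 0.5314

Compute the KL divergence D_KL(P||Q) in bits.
0.2840 bits

D_KL(P||Q) = Σ P(x) log₂(P(x)/Q(x))

Computing term by term:
  P(1)·log₂(P(1)/Q(1)) = 0.1208·log₂(0.1208/0.1148) = 0.00888
  P(2)·log₂(P(2)/Q(2)) = 0.089·log₂(0.089/0.3538) = -0.17720
  P(3)·log₂(P(3)/Q(3)) = 0.7902·log₂(0.7902/0.5314) = 0.45233

D_KL(P||Q) = 0.00888 - 0.17720 + 0.45233 = 0.28401 ≈ 0.2840 bits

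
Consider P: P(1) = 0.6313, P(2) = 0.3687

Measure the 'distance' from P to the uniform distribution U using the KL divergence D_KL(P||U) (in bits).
0.0503 bits

U(i) = 1/2 for all i

D_KL(P||U) = Σ P(x) log₂(P(x) / (1/2))
           = Σ P(x) log₂(P(x)) + log₂(2)
           = log₂(2) - H(P)

H(P) = -Σ P(x) log₂(P(x)):
  -P(1)·log₂(P(1)) = -(0.6313)·log₂(0.6313) = 0.41893
  -P(2)·log₂(P(2)) = -(0.3687)·log₂(0.3687) = 0.53074
H(P) = 0.41893 + 0.53074 = 0.94967 bits

log₂(2) = 1.00000 bits

D_KL(P||U) = 1.00000 - 0.94967 = 0.05033 ≈ 0.0503 bits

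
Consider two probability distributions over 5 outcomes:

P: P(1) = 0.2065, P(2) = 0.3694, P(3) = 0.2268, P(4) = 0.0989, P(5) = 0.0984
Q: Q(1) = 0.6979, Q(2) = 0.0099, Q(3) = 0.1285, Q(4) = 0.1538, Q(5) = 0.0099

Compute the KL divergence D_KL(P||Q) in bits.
2.0150 bits

D_KL(P||Q) = Σ P(x) log₂(P(x)/Q(x))

Computing term by term:
  P(1)·log₂(P(1)/Q(1)) = 0.2065·log₂(0.2065/0.6979) = -0.36280
  P(2)·log₂(P(2)/Q(2)) = 0.3694·log₂(0.3694/0.0099) = 1.92886
  P(3)·log₂(P(3)/Q(3)) = 0.2268·log₂(0.2268/0.1285) = 0.18590
  P(4)·log₂(P(4)/Q(4)) = 0.0989·log₂(0.0989/0.1538) = -0.06300
  P(5)·log₂(P(5)/Q(5)) = 0.0984·log₂(0.0984/0.0099) = 0.32601

D_KL(P||Q) = -0.36280 + 1.92886 + 0.18590 - 0.06300 + 0.32601 = 2.01497 ≈ 2.0150 bits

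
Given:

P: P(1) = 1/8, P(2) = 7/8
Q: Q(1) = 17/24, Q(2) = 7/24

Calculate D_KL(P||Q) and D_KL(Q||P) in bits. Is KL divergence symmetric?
D_KL(P||Q) = 1.0740 bits, D_KL(Q||P) = 1.3103 bits. No, KL divergence is not symmetric.

D_KL(P||Q) = Σ P(x) log₂(P(x)/Q(x))

Computing term by term:
  P(1)·log₂(P(1)/Q(1)) = (1/8)·log₂((1/8)/(17/24)) = -0.31281
  P(2)·log₂(P(2)/Q(2)) = (7/8)·log₂((7/8)/(7/24)) = 1.38684

D_KL(P||Q) = -0.31281 + 1.38684 = 1.07403 ≈ 1.0740 bits

D_KL(Q||P) = Σ Q(x) log₂(Q(x)/P(x))

Computing term by term:
  Q(1)·log₂(Q(1)/P(1)) = (17/24)·log₂((17/24)/(1/8)) = 1.77260
  Q(2)·log₂(Q(2)/P(2)) = (7/24)·log₂((7/24)/(7/8)) = -0.46228

D_KL(Q||P) = 1.77260 - 0.46228 = 1.31032 ≈ 1.3103 bits

These are NOT equal (difference: 0.2363 bits). KL divergence is asymmetric: D_KL(P||Q) ≠ D_KL(Q||P) in general.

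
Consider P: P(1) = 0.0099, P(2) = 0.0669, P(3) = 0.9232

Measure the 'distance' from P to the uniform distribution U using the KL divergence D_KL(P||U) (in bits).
1.1516 bits

U(i) = 1/3 for all i

D_KL(P||U) = Σ P(x) log₂(P(x) / (1/3))
           = Σ P(x) log₂(P(x)) + log₂(3)
           = log₂(3) - H(P)

H(P) = -Σ P(x) log₂(P(x)):
  -P(1)·log₂(P(1)) = -(0.0099)·log₂(0.0099) = 0.06592
  -P(2)·log₂(P(2)) = -(0.0669)·log₂(0.0669) = 0.26103
  -P(3)·log₂(P(3)) = -(0.9232)·log₂(0.9232) = 0.10643
H(P) = 0.06592 + 0.26103 + 0.10643 = 0.43338 bits

log₂(3) = 1.58496 bits

D_KL(P||U) = 1.58496 - 0.43338 = 1.15158 ≈ 1.1516 bits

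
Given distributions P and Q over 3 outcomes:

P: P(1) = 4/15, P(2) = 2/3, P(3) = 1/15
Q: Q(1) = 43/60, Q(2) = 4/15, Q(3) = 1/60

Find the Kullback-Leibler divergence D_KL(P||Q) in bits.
0.6343 bits

D_KL(P||Q) = Σ P(x) log₂(P(x)/Q(x))

Computing term by term:
  P(1)·log₂(P(1)/Q(1)) = (4/15)·log₂((4/15)/(43/60)) = -0.38034
  P(2)·log₂(P(2)/Q(2)) = (2/3)·log₂((2/3)/(4/15)) = 0.88129
  P(3)·log₂(P(3)/Q(3)) = (1/15)·log₂((1/15)/(1/60)) = 0.13333

D_KL(P||Q) = -0.38034 + 0.88129 + 0.13333 = 0.63428 ≈ 0.6343 bits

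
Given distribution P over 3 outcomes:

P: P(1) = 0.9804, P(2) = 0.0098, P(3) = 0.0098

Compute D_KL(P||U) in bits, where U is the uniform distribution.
1.4262 bits

U(i) = 1/3 for all i

D_KL(P||U) = Σ P(x) log₂(P(x) / (1/3))
           = Σ P(x) log₂(P(x)) + log₂(3)
           = log₂(3) - H(P)

H(P) = -Σ P(x) log₂(P(x)):
  -P(1)·log₂(P(1)) = -(0.9804)·log₂(0.9804) = 0.02800
  -P(2)·log₂(P(2)) = -(0.0098)·log₂(0.0098) = 0.06540
  -P(3)·log₂(P(3)) = -(0.0098)·log₂(0.0098) = 0.06540
H(P) = 0.02800 + 0.06540 + 0.06540 = 0.15880 bits

log₂(3) = 1.58496 bits

D_KL(P||U) = 1.58496 - 0.15880 = 1.42616 ≈ 1.4262 bits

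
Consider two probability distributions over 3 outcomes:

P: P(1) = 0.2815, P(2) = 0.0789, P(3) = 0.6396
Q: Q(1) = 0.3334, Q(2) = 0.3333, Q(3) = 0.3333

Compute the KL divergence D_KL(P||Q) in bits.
0.3687 bits

D_KL(P||Q) = Σ P(x) log₂(P(x)/Q(x))

Computing term by term:
  P(1)·log₂(P(1)/Q(1)) = 0.2815·log₂(0.2815/0.3334) = -0.06872
  P(2)·log₂(P(2)/Q(2)) = 0.0789·log₂(0.0789/0.3333) = -0.16401
  P(3)·log₂(P(3)/Q(3)) = 0.6396·log₂(0.6396/0.3333) = 0.60145

D_KL(P||Q) = -0.06872 - 0.16401 + 0.60145 = 0.36872 ≈ 0.3687 bits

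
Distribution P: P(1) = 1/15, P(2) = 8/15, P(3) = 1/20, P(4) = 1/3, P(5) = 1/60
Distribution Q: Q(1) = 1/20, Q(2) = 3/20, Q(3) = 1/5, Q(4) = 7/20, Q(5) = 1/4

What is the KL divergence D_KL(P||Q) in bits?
0.8151 bits

D_KL(P||Q) = Σ P(x) log₂(P(x)/Q(x))

Computing term by term:
  P(1)·log₂(P(1)/Q(1)) = (1/15)·log₂((1/15)/(1/20)) = 0.02767
  P(2)·log₂(P(2)/Q(2)) = (8/15)·log₂((8/15)/(3/20)) = 0.97604
  P(3)·log₂(P(3)/Q(3)) = (1/20)·log₂((1/20)/(1/5)) = -0.10000
  P(4)·log₂(P(4)/Q(4)) = (1/3)·log₂((1/3)/(7/20)) = -0.02346
  P(5)·log₂(P(5)/Q(5)) = (1/60)·log₂((1/60)/(1/4)) = -0.06511

D_KL(P||Q) = 0.02767 + 0.97604 - 0.10000 - 0.02346 - 0.06511 = 0.81514 ≈ 0.8151 bits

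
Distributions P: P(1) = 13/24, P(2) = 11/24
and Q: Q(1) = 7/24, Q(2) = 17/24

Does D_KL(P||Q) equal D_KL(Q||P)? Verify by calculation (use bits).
D_KL(P||Q) = 0.1959 bits, D_KL(Q||P) = 0.1844 bits. No — D_KL(P||Q) ≠ D_KL(Q||P) for this pair.

D_KL(P||Q) = Σ P(x) log₂(P(x)/Q(x))

Computing term by term:
  P(1)·log₂(P(1)/Q(1)) = (13/24)·log₂((13/24)/(7/24)) = 0.48375
  P(2)·log₂(P(2)/Q(2)) = (11/24)·log₂((11/24)/(17/24)) = -0.28785

D_KL(P||Q) = 0.48375 - 0.28785 = 0.19590 ≈ 0.1959 bits

D_KL(Q||P) = Σ Q(x) log₂(Q(x)/P(x))

Computing term by term:
  Q(1)·log₂(Q(1)/P(1)) = (7/24)·log₂((7/24)/(13/24)) = -0.26048
  Q(2)·log₂(Q(2)/P(2)) = (17/24)·log₂((17/24)/(11/24)) = 0.44486

D_KL(Q||P) = -0.26048 + 0.44486 = 0.18438 ≈ 0.1844 bits

These are NOT equal (difference: 0.0115 bits). KL divergence is asymmetric: D_KL(P||Q) ≠ D_KL(Q||P) in general.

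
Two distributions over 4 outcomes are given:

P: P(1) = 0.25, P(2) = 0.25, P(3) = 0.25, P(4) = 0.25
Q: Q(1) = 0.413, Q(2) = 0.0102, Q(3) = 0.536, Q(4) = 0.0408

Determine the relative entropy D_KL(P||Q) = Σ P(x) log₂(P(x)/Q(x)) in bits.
1.3515 bits

D_KL(P||Q) = Σ P(x) log₂(P(x)/Q(x))

Computing term by term:
  P(1)·log₂(P(1)/Q(1)) = 0.25·log₂(0.25/0.413) = -0.18105
  P(2)·log₂(P(2)/Q(2)) = 0.25·log₂(0.25/0.0102) = 1.15382
  P(3)·log₂(P(3)/Q(3)) = 0.25·log₂(0.25/0.536) = -0.27508
  P(4)·log₂(P(4)/Q(4)) = 0.25·log₂(0.25/0.0408) = 0.65382

D_KL(P||Q) = -0.18105 + 1.15382 - 0.27508 + 0.65382 = 1.35151 ≈ 1.3515 bits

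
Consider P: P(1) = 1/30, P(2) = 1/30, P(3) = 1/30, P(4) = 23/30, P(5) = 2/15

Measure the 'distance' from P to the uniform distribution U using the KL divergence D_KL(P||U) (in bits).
1.1498 bits

U(i) = 1/5 for all i

D_KL(P||U) = Σ P(x) log₂(P(x) / (1/5))
           = Σ P(x) log₂(P(x)) + log₂(5)
           = log₂(5) - H(P)

H(P) = -Σ P(x) log₂(P(x)):
  -P(1)·log₂(P(1)) = -(1/30)·log₂(1/30) = 0.16356
  -P(2)·log₂(P(2)) = -(1/30)·log₂(1/30) = 0.16356
  -P(3)·log₂(P(3)) = -(1/30)·log₂(1/30) = 0.16356
  -P(4)·log₂(P(4)) = -(23/30)·log₂(23/30) = 0.29389
  -P(5)·log₂(P(5)) = -(2/15)·log₂(2/15) = 0.38759
H(P) = 0.16356 + 0.16356 + 0.16356 + 0.29389 + 0.38759 = 1.17216 bits

log₂(5) = 2.32193 bits

D_KL(P||U) = 2.32193 - 1.17216 = 1.14977 ≈ 1.1498 bits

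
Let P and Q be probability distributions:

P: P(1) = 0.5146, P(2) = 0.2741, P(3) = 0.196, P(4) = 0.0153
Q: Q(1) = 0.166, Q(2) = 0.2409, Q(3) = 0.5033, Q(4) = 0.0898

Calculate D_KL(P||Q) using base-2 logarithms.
0.5853 bits

D_KL(P||Q) = Σ P(x) log₂(P(x)/Q(x))

Computing term by term:
  P(1)·log₂(P(1)/Q(1)) = 0.5146·log₂(0.5146/0.166) = 0.83997
  P(2)·log₂(P(2)/Q(2)) = 0.2741·log₂(0.2741/0.2409) = 0.05106
  P(3)·log₂(P(3)/Q(3)) = 0.196·log₂(0.196/0.5033) = -0.26667
  P(4)·log₂(P(4)/Q(4)) = 0.0153·log₂(0.0153/0.0898) = -0.03906

D_KL(P||Q) = 0.83997 + 0.05106 - 0.26667 - 0.03906 = 0.58530 ≈ 0.5853 bits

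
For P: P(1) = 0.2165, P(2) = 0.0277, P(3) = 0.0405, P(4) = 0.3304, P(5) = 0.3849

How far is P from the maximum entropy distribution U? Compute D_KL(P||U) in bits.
0.4553 bits

U(i) = 1/5 for all i

D_KL(P||U) = Σ P(x) log₂(P(x) / (1/5))
           = Σ P(x) log₂(P(x)) + log₂(5)
           = log₂(5) - H(P)

H(P) = -Σ P(x) log₂(P(x)):
  -P(1)·log₂(P(1)) = -(0.2165)·log₂(0.2165) = 0.47794
  -P(2)·log₂(P(2)) = -(0.0277)·log₂(0.0277) = 0.14332
  -P(3)·log₂(P(3)) = -(0.0405)·log₂(0.0405) = 0.18735
  -P(4)·log₂(P(4)) = -(0.3304)·log₂(0.3304) = 0.52788
  -P(5)·log₂(P(5)) = -(0.3849)·log₂(0.3849) = 0.53018
H(P) = 0.47794 + 0.14332 + 0.18735 + 0.52788 + 0.53018 = 1.86667 bits

log₂(5) = 2.32193 bits

D_KL(P||U) = 2.32193 - 1.86667 = 0.45526 ≈ 0.4553 bits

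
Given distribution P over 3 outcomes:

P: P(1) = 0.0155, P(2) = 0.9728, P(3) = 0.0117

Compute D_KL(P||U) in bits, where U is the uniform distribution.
1.3780 bits

U(i) = 1/3 for all i

D_KL(P||U) = Σ P(x) log₂(P(x) / (1/3))
           = Σ P(x) log₂(P(x)) + log₂(3)
           = log₂(3) - H(P)

H(P) = -Σ P(x) log₂(P(x)):
  -P(1)·log₂(P(1)) = -(0.0155)·log₂(0.0155) = 0.09318
  -P(2)·log₂(P(2)) = -(0.9728)·log₂(0.9728) = 0.03870
  -P(3)·log₂(P(3)) = -(0.0117)·log₂(0.0117) = 0.07508
H(P) = 0.09318 + 0.03870 + 0.07508 = 0.20696 bits

log₂(3) = 1.58496 bits

D_KL(P||U) = 1.58496 - 0.20696 = 1.37800 ≈ 1.3780 bits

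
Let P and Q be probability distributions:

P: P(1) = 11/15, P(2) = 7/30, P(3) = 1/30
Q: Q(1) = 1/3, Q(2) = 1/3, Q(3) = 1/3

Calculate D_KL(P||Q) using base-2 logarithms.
0.6034 bits

D_KL(P||Q) = Σ P(x) log₂(P(x)/Q(x))

Computing term by term:
  P(1)·log₂(P(1)/Q(1)) = (11/15)·log₂((11/15)/(1/3)) = 0.83417
  P(2)·log₂(P(2)/Q(2)) = (7/30)·log₂((7/30)/(1/3)) = -0.12007
  P(3)·log₂(P(3)/Q(3)) = (1/30)·log₂((1/30)/(1/3)) = -0.11073

D_KL(P||Q) = 0.83417 - 0.12007 - 0.11073 = 0.60337 ≈ 0.6034 bits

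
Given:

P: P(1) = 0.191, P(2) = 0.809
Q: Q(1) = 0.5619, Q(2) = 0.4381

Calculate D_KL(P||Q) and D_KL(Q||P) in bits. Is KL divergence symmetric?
D_KL(P||Q) = 0.4185 bits, D_KL(Q||P) = 0.4871 bits. No, KL divergence is not symmetric.

D_KL(P||Q) = Σ P(x) log₂(P(x)/Q(x))

Computing term by term:
  P(1)·log₂(P(1)/Q(1)) = 0.191·log₂(0.191/0.5619) = -0.29734
  P(2)·log₂(P(2)/Q(2)) = 0.809·log₂(0.809/0.4381) = 0.71587

D_KL(P||Q) = -0.29734 + 0.71587 = 0.41853 ≈ 0.4185 bits

D_KL(Q||P) = Σ Q(x) log₂(Q(x)/P(x))

Computing term by term:
  Q(1)·log₂(Q(1)/P(1)) = 0.5619·log₂(0.5619/0.191) = 0.87473
  Q(2)·log₂(Q(2)/P(2)) = 0.4381·log₂(0.4381/0.809) = -0.38767

D_KL(Q||P) = 0.87473 - 0.38767 = 0.48706 ≈ 0.4871 bits

These are NOT equal (difference: 0.0686 bits). KL divergence is asymmetric: D_KL(P||Q) ≠ D_KL(Q||P) in general.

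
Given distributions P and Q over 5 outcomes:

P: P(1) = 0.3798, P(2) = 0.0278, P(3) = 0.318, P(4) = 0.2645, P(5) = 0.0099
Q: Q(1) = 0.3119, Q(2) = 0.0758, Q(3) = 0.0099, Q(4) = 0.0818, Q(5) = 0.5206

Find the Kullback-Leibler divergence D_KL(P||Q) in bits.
2.0507 bits

D_KL(P||Q) = Σ P(x) log₂(P(x)/Q(x))

Computing term by term:
  P(1)·log₂(P(1)/Q(1)) = 0.3798·log₂(0.3798/0.3119) = 0.10792
  P(2)·log₂(P(2)/Q(2)) = 0.0278·log₂(0.0278/0.0758) = -0.04023
  P(3)·log₂(P(3)/Q(3)) = 0.318·log₂(0.318/0.0099) = 1.59173
  P(4)·log₂(P(4)/Q(4)) = 0.2645·log₂(0.2645/0.0818) = 0.44782
  P(5)·log₂(P(5)/Q(5)) = 0.0099·log₂(0.0099/0.5206) = -0.05659

D_KL(P||Q) = 0.10792 - 0.04023 + 1.59173 + 0.44782 - 0.05659 = 2.05065 ≈ 2.0507 bits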